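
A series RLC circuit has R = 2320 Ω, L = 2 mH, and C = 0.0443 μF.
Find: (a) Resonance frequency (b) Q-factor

Step 1 — Resonance condition Im(Z)=0 gives ω₀ = 1/√(LC).
Step 2 — ω₀ = 1/√(0.002·4.43e-08) = 1.062e+05 rad/s.
Step 3 — f₀ = ω₀/(2π) = 1.691e+04 Hz.
Step 4 — Series Q: Q = ω₀L/R = 1.062e+05·0.002/2320 = 0.09159.

(a) f₀ = 1.691e+04 Hz  (b) Q = 0.09159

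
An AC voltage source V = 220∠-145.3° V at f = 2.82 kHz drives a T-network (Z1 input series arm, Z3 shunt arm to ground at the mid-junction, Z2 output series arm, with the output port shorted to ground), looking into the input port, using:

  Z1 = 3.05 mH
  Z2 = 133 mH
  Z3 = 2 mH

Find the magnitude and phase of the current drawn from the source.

Step 1 — Angular frequency: ω = 2π·f = 2π·2820 = 1.772e+04 rad/s.
Step 2 — Component impedances:
  Z1: Z = jωL = j·1.772e+04·0.00305 = 0 + j54.04 Ω
  Z2: Z = jωL = j·1.772e+04·0.133 = 0 + j2357 Ω
  Z3: Z = jωL = j·1.772e+04·0.002 = 0 + j35.44 Ω
Step 3 — With the output port shorted to ground, the output series arm Z2 runs from the junction to ground; the shunt arm Z3 also runs from the junction to ground. They appear in parallel: Z3 || Z2 = 0 + j34.91 Ω.
Step 4 — Series with input arm Z1: Z_in = Z1 + (Z3 || Z2) = 0 + j88.95 Ω = 88.95∠90.0° Ω.
Step 5 — Source phasor: V = 220∠-145.3° V = -180.9 - j125.2 V.
Step 6 — Ohm's law: I = V / Z_total = (-180.9 - j125.2) / (0 + j88.95) = -1.408 + j2.033 A.
Step 7 — Convert to polar: |I| = 2.473 A, ∠I = 124.7°.

I = 2.473∠124.7° A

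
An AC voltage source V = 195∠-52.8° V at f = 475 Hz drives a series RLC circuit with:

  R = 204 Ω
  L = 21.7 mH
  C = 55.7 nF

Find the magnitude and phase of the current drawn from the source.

Step 1 — Angular frequency: ω = 2π·f = 2π·475 = 2985 rad/s.
Step 2 — Component impedances:
  R: Z = R = 204 Ω
  L: Z = jωL = j·2985·0.0217 = 0 + j64.76 Ω
  C: Z = 1/(jωC) = -j/(ω·C) = 0 - j6015 Ω
Step 3 — Series combination: Z_total = R + L + C = 204 - j5951 Ω = 5954∠-88.0° Ω.
Step 4 — Source phasor: V = 195∠-52.8° V = 117.9 - j155.3 V.
Step 5 — Ohm's law: I = V / Z_total = (117.9 - j155.3) / (204 - j5951) = 0.02675 + j0.0189 A.
Step 6 — Convert to polar: |I| = 0.03275 A, ∠I = 35.2°.

I = 0.03275∠35.2° A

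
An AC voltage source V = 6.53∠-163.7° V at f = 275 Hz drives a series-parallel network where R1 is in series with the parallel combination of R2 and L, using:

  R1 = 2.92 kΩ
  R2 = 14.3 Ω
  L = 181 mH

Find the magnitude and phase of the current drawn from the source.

Step 1 — Angular frequency: ω = 2π·f = 2π·275 = 1728 rad/s.
Step 2 — Component impedances:
  R1: Z = R = 2920 Ω
  R2: Z = R = 14.3 Ω
  L: Z = jωL = j·1728·0.181 = 0 + j312.7 Ω
Step 3 — Parallel branch: R2 || L = 1/(1/R2 + 1/L) = 14.27 + j0.6525 Ω.
Step 4 — Series with R1: Z_total = R1 + (R2 || L) = 2934 + j0.6525 Ω = 2934∠0.0° Ω.
Step 5 — Source phasor: V = 6.53∠-163.7° V = -6.268 - j1.833 V.
Step 6 — Ohm's law: I = V / Z_total = (-6.268 - j1.833) / (2934 + j0.6525) = -0.002136 - j0.0006241 A.
Step 7 — Convert to polar: |I| = 0.002225 A, ∠I = -163.7°.

I = 0.002225∠-163.7° A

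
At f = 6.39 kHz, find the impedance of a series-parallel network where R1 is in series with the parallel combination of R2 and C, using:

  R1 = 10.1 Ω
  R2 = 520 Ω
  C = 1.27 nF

Step 1 — Angular frequency: ω = 2π·f = 2π·6390 = 4.015e+04 rad/s.
Step 2 — Component impedances:
  R1: Z = R = 10.1 Ω
  R2: Z = R = 520 Ω
  C: Z = 1/(jωC) = -j/(ω·C) = 0 - j1.961e+04 Ω
Step 3 — Parallel branch: R2 || C = 1/(1/R2 + 1/C) = 519.6 - j13.78 Ω.
Step 4 — Series with R1: Z_total = R1 + (R2 || C) = 529.7 - j13.78 Ω = 529.9∠-1.5° Ω.

Z = 529.7 - j13.78 Ω = 529.9∠-1.5° Ω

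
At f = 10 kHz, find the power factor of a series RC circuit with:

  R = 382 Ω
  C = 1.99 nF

Step 1 — Angular frequency: ω = 2π·f = 2π·1e+04 = 6.283e+04 rad/s.
Step 2 — Component impedances:
  R: Z = R = 382 Ω
  C: Z = 1/(jωC) = -j/(ω·C) = 0 - j7998 Ω
Step 3 — Series combination: Z_total = R + C = 382 - j7998 Ω = 8007∠-87.3° Ω.
Step 4 — Power factor: PF = cos(φ) = Re(Z)/|Z| = 382/8007 = 0.04771.
Step 5 — Type: Im(Z) = -7998 ⇒ leading (phase φ = -87.3°).

PF = 0.04771 (leading, φ = -87.3°)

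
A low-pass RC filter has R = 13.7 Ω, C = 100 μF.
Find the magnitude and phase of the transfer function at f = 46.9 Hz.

Step 1 — Angular frequency: ω = 2π·46.9 = 294.7 rad/s.
Step 2 — Transfer function: H(jω) = 1/(1 + jωRC).
Step 3 — Denominator: 1 + jωRC = 1 + j·294.7·13.7·0.0001 = 1 + j0.4037.
Step 4 — H = 0.8599 - j0.3471.
Step 5 — Magnitude: |H| = 0.9273 (-0.7 dB); phase: φ = -22.0°.

|H| = 0.9273 (-0.7 dB), φ = -22.0°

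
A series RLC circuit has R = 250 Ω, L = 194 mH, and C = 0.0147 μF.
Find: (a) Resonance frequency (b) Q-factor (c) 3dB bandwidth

Step 1 — Resonance: ω₀ = 1/√(LC) = 1/√(0.194·1.47e-08) = 1.873e+04 rad/s.
Step 2 — f₀ = ω₀/(2π) = 2980 Hz.
Step 3 — Series Q: Q = ω₀L/R = 1.873e+04·0.194/250 = 14.53.
Step 4 — Bandwidth: Δω = ω₀/Q = 1289 rad/s; BW = Δω/(2π) = 205.1 Hz.

(a) f₀ = 2980 Hz  (b) Q = 14.53  (c) BW = 205.1 Hz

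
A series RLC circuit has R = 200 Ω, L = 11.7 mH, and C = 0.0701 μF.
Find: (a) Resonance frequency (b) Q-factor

Step 1 — Resonance condition Im(Z)=0 gives ω₀ = 1/√(LC).
Step 2 — ω₀ = 1/√(0.0117·7.01e-08) = 3.492e+04 rad/s.
Step 3 — f₀ = ω₀/(2π) = 5557 Hz.
Step 4 — Series Q: Q = ω₀L/R = 3.492e+04·0.0117/200 = 2.043.

(a) f₀ = 5557 Hz  (b) Q = 2.043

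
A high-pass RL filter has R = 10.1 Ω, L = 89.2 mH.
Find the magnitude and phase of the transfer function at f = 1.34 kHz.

Step 1 — Angular frequency: ω = 2π·1340 = 8419 rad/s.
Step 2 — Transfer function: H(jω) = jωL/(R + jωL).
Step 3 — Numerator jωL = j·751; denominator R + jωL = 10.1 + j751.
Step 4 — H = 0.9998 + j0.01345.
Step 5 — Magnitude: |H| = 0.9999 (-0.0 dB); phase: φ = 0.8°.

|H| = 0.9999 (-0.0 dB), φ = 0.8°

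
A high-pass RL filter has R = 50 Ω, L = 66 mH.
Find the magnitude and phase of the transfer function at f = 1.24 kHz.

Step 1 — Angular frequency: ω = 2π·1240 = 7791 rad/s.
Step 2 — Transfer function: H(jω) = jωL/(R + jωL).
Step 3 — Numerator jωL = j·514.2; denominator R + jωL = 50 + j514.2.
Step 4 — H = 0.9906 + j0.09632.
Step 5 — Magnitude: |H| = 0.9953 (-0.0 dB); phase: φ = 5.6°.

|H| = 0.9953 (-0.0 dB), φ = 5.6°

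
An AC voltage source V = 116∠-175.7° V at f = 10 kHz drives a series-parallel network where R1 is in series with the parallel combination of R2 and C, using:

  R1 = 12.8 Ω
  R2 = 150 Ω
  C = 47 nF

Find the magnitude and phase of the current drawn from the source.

Step 1 — Angular frequency: ω = 2π·f = 2π·1e+04 = 6.283e+04 rad/s.
Step 2 — Component impedances:
  R1: Z = R = 12.8 Ω
  R2: Z = R = 150 Ω
  C: Z = 1/(jωC) = -j/(ω·C) = 0 - j338.6 Ω
Step 3 — Parallel branch: R2 || C = 1/(1/R2 + 1/C) = 125.4 - j55.55 Ω.
Step 4 — Series with R1: Z_total = R1 + (R2 || C) = 138.2 - j55.55 Ω = 148.9∠-21.9° Ω.
Step 5 — Source phasor: V = 116∠-175.7° V = -115.7 - j8.698 V.
Step 6 — Ohm's law: I = V / Z_total = (-115.7 - j8.698) / (138.2 - j55.55) = -0.6988 - j0.3438 A.
Step 7 — Convert to polar: |I| = 0.7788 A, ∠I = -153.8°.

I = 0.7788∠-153.8° A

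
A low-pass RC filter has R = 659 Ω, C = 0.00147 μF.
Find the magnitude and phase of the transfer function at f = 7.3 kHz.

Step 1 — Angular frequency: ω = 2π·7300 = 4.587e+04 rad/s.
Step 2 — Transfer function: H(jω) = 1/(1 + jωRC).
Step 3 — Denominator: 1 + jωRC = 1 + j·4.587e+04·659·1.47e-09 = 1 + j0.04443.
Step 4 — H = 0.998 - j0.04435.
Step 5 — Magnitude: |H| = 0.999 (-0.0 dB); phase: φ = -2.5°.

|H| = 0.999 (-0.0 dB), φ = -2.5°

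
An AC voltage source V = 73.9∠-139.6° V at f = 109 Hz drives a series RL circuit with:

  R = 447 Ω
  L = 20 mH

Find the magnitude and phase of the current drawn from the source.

Step 1 — Angular frequency: ω = 2π·f = 2π·109 = 684.9 rad/s.
Step 2 — Component impedances:
  R: Z = R = 447 Ω
  L: Z = jωL = j·684.9·0.02 = 0 + j13.7 Ω
Step 3 — Series combination: Z_total = R + L = 447 + j13.7 Ω = 447.2∠1.8° Ω.
Step 4 — Source phasor: V = 73.9∠-139.6° V = -56.28 - j47.9 V.
Step 5 — Ohm's law: I = V / Z_total = (-56.28 - j47.9) / (447 + j13.7) = -0.1291 - j0.1032 A.
Step 6 — Convert to polar: |I| = 0.1652 A, ∠I = -141.4°.

I = 0.1652∠-141.4° A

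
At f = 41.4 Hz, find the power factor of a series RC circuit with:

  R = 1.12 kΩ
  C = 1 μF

Step 1 — Angular frequency: ω = 2π·f = 2π·41.4 = 260.1 rad/s.
Step 2 — Component impedances:
  R: Z = R = 1120 Ω
  C: Z = 1/(jωC) = -j/(ω·C) = 0 - j3844 Ω
Step 3 — Series combination: Z_total = R + C = 1120 - j3844 Ω = 4004∠-73.8° Ω.
Step 4 — Power factor: PF = cos(φ) = Re(Z)/|Z| = 1120/4004 = 0.2797.
Step 5 — Type: Im(Z) = -3844 ⇒ leading (phase φ = -73.8°).

PF = 0.2797 (leading, φ = -73.8°)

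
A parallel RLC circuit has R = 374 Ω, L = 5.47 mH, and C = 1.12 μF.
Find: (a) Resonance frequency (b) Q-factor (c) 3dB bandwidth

Step 1 — Resonance: ω₀ = 1/√(LC) = 1/√(0.00547·1.12e-06) = 1.278e+04 rad/s.
Step 2 — f₀ = ω₀/(2π) = 2033 Hz.
Step 3 — Parallel Q: Q = R/(ω₀L) = 374/(1.278e+04·0.00547) = 5.352.
Step 4 — Bandwidth: Δω = ω₀/Q = 2387 rad/s; BW = Δω/(2π) = 380 Hz.

(a) f₀ = 2033 Hz  (b) Q = 5.352  (c) BW = 380 Hz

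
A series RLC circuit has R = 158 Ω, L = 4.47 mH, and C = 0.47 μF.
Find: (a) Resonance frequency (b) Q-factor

Step 1 — Resonance condition Im(Z)=0 gives ω₀ = 1/√(LC).
Step 2 — ω₀ = 1/√(0.00447·4.7e-07) = 2.182e+04 rad/s.
Step 3 — f₀ = ω₀/(2π) = 3472 Hz.
Step 4 — Series Q: Q = ω₀L/R = 2.182e+04·0.00447/158 = 0.6172.

(a) f₀ = 3472 Hz  (b) Q = 0.6172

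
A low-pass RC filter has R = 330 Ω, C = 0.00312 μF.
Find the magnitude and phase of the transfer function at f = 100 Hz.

Step 1 — Angular frequency: ω = 2π·100 = 628.3 rad/s.
Step 2 — Transfer function: H(jω) = 1/(1 + jωRC).
Step 3 — Denominator: 1 + jωRC = 1 + j·628.3·330·3.12e-09 = 1 + j0.0006469.
Step 4 — H = 1 - j0.0006469.
Step 5 — Magnitude: |H| = 1 (-0.0 dB); phase: φ = -0.0°.

|H| = 1 (-0.0 dB), φ = -0.0°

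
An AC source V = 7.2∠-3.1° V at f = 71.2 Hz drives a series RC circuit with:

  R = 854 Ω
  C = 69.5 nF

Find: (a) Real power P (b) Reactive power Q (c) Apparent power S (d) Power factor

Step 1 — Angular frequency: ω = 2π·f = 2π·71.2 = 447.4 rad/s.
Step 2 — Component impedances:
  R: Z = R = 854 Ω
  C: Z = 1/(jωC) = -j/(ω·C) = 0 - j3.216e+04 Ω
Step 3 — Series combination: Z_total = R + C = 854 - j3.216e+04 Ω = 3.217e+04∠-88.5° Ω.
Step 4 — Source phasor: V = 7.2∠-3.1° V = 7.189 - j0.3894 V.
Step 5 — Current: I = V / Z = 1.803e-05 + j0.0002231 A = 0.0002238∠85.4° A.
Step 6 — Complex power: S = V·I* = 4.277e-05 - j0.001611 VA.
Step 7 — Real power: P = Re(S) = 4.277e-05 W.
Step 8 — Reactive power: Q = Im(S) = -0.001611 VAR.
Step 9 — Apparent power: |S| = 0.001611 VA.
Step 10 — Power factor: PF = P/|S| = 0.02654 (leading).

(a) P = 4.277e-05 W  (b) Q = -0.001611 VAR  (c) S = 0.001611 VA  (d) PF = 0.02654 (leading)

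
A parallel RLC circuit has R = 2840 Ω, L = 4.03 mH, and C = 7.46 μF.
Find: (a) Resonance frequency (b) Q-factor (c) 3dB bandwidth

Step 1 — Resonance: ω₀ = 1/√(LC) = 1/√(0.00403·7.46e-06) = 5767 rad/s.
Step 2 — f₀ = ω₀/(2π) = 917.9 Hz.
Step 3 — Parallel Q: Q = R/(ω₀L) = 2840/(5767·0.00403) = 122.2.
Step 4 — Bandwidth: Δω = ω₀/Q = 47.2 rad/s; BW = Δω/(2π) = 7.512 Hz.

(a) f₀ = 917.9 Hz  (b) Q = 122.2  (c) BW = 7.512 Hz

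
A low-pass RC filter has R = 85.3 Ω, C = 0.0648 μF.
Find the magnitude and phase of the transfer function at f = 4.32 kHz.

Step 1 — Angular frequency: ω = 2π·4320 = 2.714e+04 rad/s.
Step 2 — Transfer function: H(jω) = 1/(1 + jωRC).
Step 3 — Denominator: 1 + jωRC = 1 + j·2.714e+04·85.3·6.48e-08 = 1 + j0.15.
Step 4 — H = 0.978 - j0.1467.
Step 5 — Magnitude: |H| = 0.9889 (-0.1 dB); phase: φ = -8.5°.

|H| = 0.9889 (-0.1 dB), φ = -8.5°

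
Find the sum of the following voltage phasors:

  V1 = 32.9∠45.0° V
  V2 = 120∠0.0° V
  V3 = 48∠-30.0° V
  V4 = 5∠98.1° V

Step 1 — Convert each phasor to rectangular form:
  V1 = 32.9·(cos(45.0°) + j·sin(45.0°)) = 23.26 + j23.26 V
  V2 = 120·(cos(0.0°) + j·sin(0.0°)) = 120 V
  V3 = 48·(cos(-30.0°) + j·sin(-30.0°)) = 41.57 - j24 V
  V4 = 5·(cos(98.1°) + j·sin(98.1°)) = -0.7045 + j4.95 V
Step 2 — Sum components: V_total = 184.1 + j4.214 V.
Step 3 — Convert to polar: |V_total| = 184.2 V, ∠V_total = 1.3°.

V_total = 184.2∠1.3° V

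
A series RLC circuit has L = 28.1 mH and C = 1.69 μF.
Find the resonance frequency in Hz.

Step 1 — Resonance condition Im(Z)=0 gives ω₀ = 1/√(LC).
Step 2 — ω₀ = 1/√(0.0281·1.69e-06) = 4589 rad/s.
Step 3 — f₀ = ω₀/(2π) = 730.3 Hz.

f₀ = 730.3 Hz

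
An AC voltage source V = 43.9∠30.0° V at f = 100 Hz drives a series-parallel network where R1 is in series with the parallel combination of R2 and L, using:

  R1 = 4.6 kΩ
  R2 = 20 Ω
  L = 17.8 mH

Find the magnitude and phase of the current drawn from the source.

Step 1 — Angular frequency: ω = 2π·f = 2π·100 = 628.3 rad/s.
Step 2 — Component impedances:
  R1: Z = R = 4600 Ω
  R2: Z = R = 20 Ω
  L: Z = jωL = j·628.3·0.0178 = 0 + j11.18 Ω
Step 3 — Parallel branch: R2 || L = 1/(1/R2 + 1/L) = 4.764 + j8.52 Ω.
Step 4 — Series with R1: Z_total = R1 + (R2 || L) = 4605 + j8.52 Ω = 4605∠0.1° Ω.
Step 5 — Source phasor: V = 43.9∠30.0° V = 38.02 + j21.95 V.
Step 6 — Ohm's law: I = V / Z_total = (38.02 + j21.95) / (4605 + j8.52) = 0.008265 + j0.004752 A.
Step 7 — Convert to polar: |I| = 0.009534 A, ∠I = 29.9°.

I = 0.009534∠29.9° A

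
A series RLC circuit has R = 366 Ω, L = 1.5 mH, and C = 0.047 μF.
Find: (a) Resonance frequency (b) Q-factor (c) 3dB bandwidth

Step 1 — Resonance: ω₀ = 1/√(LC) = 1/√(0.0015·4.7e-08) = 1.191e+05 rad/s.
Step 2 — f₀ = ω₀/(2π) = 1.896e+04 Hz.
Step 3 — Series Q: Q = ω₀L/R = 1.191e+05·0.0015/366 = 0.4881.
Step 4 — Bandwidth: Δω = ω₀/Q = 2.44e+05 rad/s; BW = Δω/(2π) = 3.883e+04 Hz.

(a) f₀ = 1.896e+04 Hz  (b) Q = 0.4881  (c) BW = 3.883e+04 Hz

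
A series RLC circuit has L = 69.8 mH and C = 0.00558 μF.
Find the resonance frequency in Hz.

Step 1 — Resonance condition Im(Z)=0 gives ω₀ = 1/√(LC).
Step 2 — ω₀ = 1/√(0.0698·5.58e-09) = 5.067e+04 rad/s.
Step 3 — f₀ = ω₀/(2π) = 8064 Hz.

f₀ = 8064 Hz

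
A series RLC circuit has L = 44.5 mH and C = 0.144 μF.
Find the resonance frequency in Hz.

Step 1 — Resonance condition Im(Z)=0 gives ω₀ = 1/√(LC).
Step 2 — ω₀ = 1/√(0.0445·1.44e-07) = 1.249e+04 rad/s.
Step 3 — f₀ = ω₀/(2π) = 1988 Hz.

f₀ = 1988 Hz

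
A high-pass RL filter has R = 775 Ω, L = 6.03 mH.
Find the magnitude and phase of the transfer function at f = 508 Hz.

Step 1 — Angular frequency: ω = 2π·508 = 3192 rad/s.
Step 2 — Transfer function: H(jω) = jωL/(R + jωL).
Step 3 — Numerator jωL = j·19.25; denominator R + jωL = 775 + j19.25.
Step 4 — H = 0.0006164 + j0.02482.
Step 5 — Magnitude: |H| = 0.02483 (-32.1 dB); phase: φ = 88.6°.

|H| = 0.02483 (-32.1 dB), φ = 88.6°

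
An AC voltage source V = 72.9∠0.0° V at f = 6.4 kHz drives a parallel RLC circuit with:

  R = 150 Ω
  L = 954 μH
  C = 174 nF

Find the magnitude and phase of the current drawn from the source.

Step 1 — Angular frequency: ω = 2π·f = 2π·6400 = 4.021e+04 rad/s.
Step 2 — Component impedances:
  R: Z = R = 150 Ω
  L: Z = jωL = j·4.021e+04·0.000954 = 0 + j38.36 Ω
  C: Z = 1/(jωC) = -j/(ω·C) = 0 - j142.9 Ω
Step 3 — Parallel combination: 1/Z_total = 1/R + 1/L + 1/C; Z_total = 16.34 + j46.73 Ω = 49.5∠70.7° Ω.
Step 4 — Source phasor: V = 72.9∠0.0° V = 72.9 V.
Step 5 — Ohm's law: I = V / Z_total = (72.9) / (16.34 + j46.73) = 0.486 - j1.39 A.
Step 6 — Convert to polar: |I| = 1.473 A, ∠I = -70.7°.

I = 1.473∠-70.7° A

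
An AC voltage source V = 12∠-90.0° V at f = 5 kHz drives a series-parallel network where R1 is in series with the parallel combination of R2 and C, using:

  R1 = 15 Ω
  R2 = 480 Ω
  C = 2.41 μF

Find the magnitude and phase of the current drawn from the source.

Step 1 — Angular frequency: ω = 2π·f = 2π·5000 = 3.142e+04 rad/s.
Step 2 — Component impedances:
  R1: Z = R = 15 Ω
  R2: Z = R = 480 Ω
  C: Z = 1/(jωC) = -j/(ω·C) = 0 - j13.21 Ω
Step 3 — Parallel branch: R2 || C = 1/(1/R2 + 1/C) = 0.3632 - j13.2 Ω.
Step 4 — Series with R1: Z_total = R1 + (R2 || C) = 15.36 - j13.2 Ω = 20.25∠-40.7° Ω.
Step 5 — Source phasor: V = 12∠-90.0° V = 0 - j12 V.
Step 6 — Ohm's law: I = V / Z_total = (0 - j12) / (15.36 - j13.2) = 0.3861 - j0.4494 A.
Step 7 — Convert to polar: |I| = 0.5925 A, ∠I = -49.3°.

I = 0.5925∠-49.3° A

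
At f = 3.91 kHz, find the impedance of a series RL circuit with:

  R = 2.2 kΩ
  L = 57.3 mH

Step 1 — Angular frequency: ω = 2π·f = 2π·3910 = 2.457e+04 rad/s.
Step 2 — Component impedances:
  R: Z = R = 2200 Ω
  L: Z = jωL = j·2.457e+04·0.0573 = 0 + j1408 Ω
Step 3 — Series combination: Z_total = R + L = 2200 + j1408 Ω = 2612∠32.6° Ω.

Z = 2200 + j1408 Ω = 2612∠32.6° Ω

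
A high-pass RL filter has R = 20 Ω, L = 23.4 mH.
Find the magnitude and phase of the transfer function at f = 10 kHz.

Step 1 — Angular frequency: ω = 2π·1e+04 = 6.283e+04 rad/s.
Step 2 — Transfer function: H(jω) = jωL/(R + jωL).
Step 3 — Numerator jωL = j·1470; denominator R + jωL = 20 + j1470.
Step 4 — H = 0.9998 + j0.0136.
Step 5 — Magnitude: |H| = 0.9999 (-0.0 dB); phase: φ = 0.8°.

|H| = 0.9999 (-0.0 dB), φ = 0.8°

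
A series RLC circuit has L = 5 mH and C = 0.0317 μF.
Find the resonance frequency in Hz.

Step 1 — Resonance condition Im(Z)=0 gives ω₀ = 1/√(LC).
Step 2 — ω₀ = 1/√(0.005·3.17e-08) = 7.943e+04 rad/s.
Step 3 — f₀ = ω₀/(2π) = 1.264e+04 Hz.

f₀ = 1.264e+04 Hz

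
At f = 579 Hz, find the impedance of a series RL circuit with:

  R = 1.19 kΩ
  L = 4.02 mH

Step 1 — Angular frequency: ω = 2π·f = 2π·579 = 3638 rad/s.
Step 2 — Component impedances:
  R: Z = R = 1190 Ω
  L: Z = jωL = j·3638·0.00402 = 0 + j14.62 Ω
Step 3 — Series combination: Z_total = R + L = 1190 + j14.62 Ω = 1190∠0.7° Ω.

Z = 1190 + j14.62 Ω = 1190∠0.7° Ω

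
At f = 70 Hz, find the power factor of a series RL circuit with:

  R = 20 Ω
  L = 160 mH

Step 1 — Angular frequency: ω = 2π·f = 2π·70 = 439.8 rad/s.
Step 2 — Component impedances:
  R: Z = R = 20 Ω
  L: Z = jωL = j·439.8·0.16 = 0 + j70.37 Ω
Step 3 — Series combination: Z_total = R + L = 20 + j70.37 Ω = 73.16∠74.1° Ω.
Step 4 — Power factor: PF = cos(φ) = Re(Z)/|Z| = 20/73.16 = 0.2734.
Step 5 — Type: Im(Z) = 70.37 ⇒ lagging (phase φ = 74.1°).

PF = 0.2734 (lagging, φ = 74.1°)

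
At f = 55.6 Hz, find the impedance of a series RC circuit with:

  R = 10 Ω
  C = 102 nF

Step 1 — Angular frequency: ω = 2π·f = 2π·55.6 = 349.3 rad/s.
Step 2 — Component impedances:
  R: Z = R = 10 Ω
  C: Z = 1/(jωC) = -j/(ω·C) = 0 - j2.806e+04 Ω
Step 3 — Series combination: Z_total = R + C = 10 - j2.806e+04 Ω = 2.806e+04∠-90.0° Ω.

Z = 10 - j2.806e+04 Ω = 2.806e+04∠-90.0° Ω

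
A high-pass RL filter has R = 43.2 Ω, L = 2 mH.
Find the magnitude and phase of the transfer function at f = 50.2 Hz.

Step 1 — Angular frequency: ω = 2π·50.2 = 315.4 rad/s.
Step 2 — Transfer function: H(jω) = jωL/(R + jωL).
Step 3 — Numerator jωL = j·0.6308; denominator R + jωL = 43.2 + j0.6308.
Step 4 — H = 0.0002132 + j0.0146.
Step 5 — Magnitude: |H| = 0.0146 (-36.7 dB); phase: φ = 89.2°.

|H| = 0.0146 (-36.7 dB), φ = 89.2°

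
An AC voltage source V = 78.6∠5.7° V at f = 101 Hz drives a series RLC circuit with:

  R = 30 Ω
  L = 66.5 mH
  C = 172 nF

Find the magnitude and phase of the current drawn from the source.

Step 1 — Angular frequency: ω = 2π·f = 2π·101 = 634.6 rad/s.
Step 2 — Component impedances:
  R: Z = R = 30 Ω
  L: Z = jωL = j·634.6·0.0665 = 0 + j42.2 Ω
  C: Z = 1/(jωC) = -j/(ω·C) = 0 - j9162 Ω
Step 3 — Series combination: Z_total = R + L + C = 30 - j9119 Ω = 9119∠-89.8° Ω.
Step 4 — Source phasor: V = 78.6∠5.7° V = 78.21 + j7.807 V.
Step 5 — Ohm's law: I = V / Z_total = (78.21 + j7.807) / (30 - j9119) = -0.0008278 + j0.008579 A.
Step 6 — Convert to polar: |I| = 0.008619 A, ∠I = 95.5°.

I = 0.008619∠95.5° A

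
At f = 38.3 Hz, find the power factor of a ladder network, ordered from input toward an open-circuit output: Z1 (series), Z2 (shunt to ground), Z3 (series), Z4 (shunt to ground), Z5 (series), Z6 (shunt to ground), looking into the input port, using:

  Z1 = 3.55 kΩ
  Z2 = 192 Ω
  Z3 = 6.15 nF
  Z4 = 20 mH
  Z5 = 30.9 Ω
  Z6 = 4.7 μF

Step 1 — Angular frequency: ω = 2π·f = 2π·38.3 = 240.6 rad/s.
Step 2 — Component impedances:
  Z1: Z = R = 3550 Ω
  Z2: Z = R = 192 Ω
  Z3: Z = 1/(jωC) = -j/(ω·C) = 0 - j6.757e+05 Ω
  Z4: Z = jωL = j·240.6·0.02 = 0 + j4.813 Ω
  Z5: Z = R = 30.9 Ω
  Z6: Z = 1/(jωC) = -j/(ω·C) = 0 - j884.1 Ω
Step 3 — Ladder network (open output): work backward from the far end, alternating series and parallel combinations. Z_in = 3742 - j0.05456 Ω = 3742∠-0.0° Ω.
Step 4 — Power factor: PF = cos(φ) = Re(Z)/|Z| = 3742/3742 = 1.
Step 5 — Type: Im(Z) = -0.05456 ⇒ leading (phase φ = -0.0°).

PF = 1 (leading, φ = -0.0°)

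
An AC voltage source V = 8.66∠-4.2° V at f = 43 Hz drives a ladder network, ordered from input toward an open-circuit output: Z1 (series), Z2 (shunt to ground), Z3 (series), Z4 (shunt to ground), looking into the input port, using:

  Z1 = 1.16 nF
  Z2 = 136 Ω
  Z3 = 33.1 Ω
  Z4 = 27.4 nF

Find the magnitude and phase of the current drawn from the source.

Step 1 — Angular frequency: ω = 2π·f = 2π·43 = 270.2 rad/s.
Step 2 — Component impedances:
  Z1: Z = 1/(jωC) = -j/(ω·C) = 0 - j3.191e+06 Ω
  Z2: Z = R = 136 Ω
  Z3: Z = R = 33.1 Ω
  Z4: Z = 1/(jωC) = -j/(ω·C) = 0 - j1.351e+05 Ω
Step 3 — Ladder network (open output): work backward from the far end, alternating series and parallel combinations. Z_in = 136 - j3.191e+06 Ω = 3.191e+06∠-90.0° Ω.
Step 4 — Source phasor: V = 8.66∠-4.2° V = 8.637 - j0.6342 V.
Step 5 — Ohm's law: I = V / Z_total = (8.637 - j0.6342) / (136 - j3.191e+06) = 1.989e-07 + j2.707e-06 A.
Step 6 — Convert to polar: |I| = 2.714e-06 A, ∠I = 85.8°.

I = 2.714e-06∠85.8° A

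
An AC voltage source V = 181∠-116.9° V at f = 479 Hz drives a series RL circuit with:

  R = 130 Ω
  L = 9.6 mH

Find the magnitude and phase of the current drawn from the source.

Step 1 — Angular frequency: ω = 2π·f = 2π·479 = 3010 rad/s.
Step 2 — Component impedances:
  R: Z = R = 130 Ω
  L: Z = jωL = j·3010·0.0096 = 0 + j28.89 Ω
Step 3 — Series combination: Z_total = R + L = 130 + j28.89 Ω = 133.2∠12.5° Ω.
Step 4 — Source phasor: V = 181∠-116.9° V = -81.89 - j161.4 V.
Step 5 — Ohm's law: I = V / Z_total = (-81.89 - j161.4) / (130 + j28.89) = -0.8632 - j1.05 A.
Step 6 — Convert to polar: |I| = 1.359 A, ∠I = -129.4°.

I = 1.359∠-129.4° A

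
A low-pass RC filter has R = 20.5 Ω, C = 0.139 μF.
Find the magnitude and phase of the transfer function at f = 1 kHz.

Step 1 — Angular frequency: ω = 2π·1000 = 6283 rad/s.
Step 2 — Transfer function: H(jω) = 1/(1 + jωRC).
Step 3 — Denominator: 1 + jωRC = 1 + j·6283·20.5·1.39e-07 = 1 + j0.0179.
Step 4 — H = 0.9997 - j0.0179.
Step 5 — Magnitude: |H| = 0.9998 (-0.0 dB); phase: φ = -1.0°.

|H| = 0.9998 (-0.0 dB), φ = -1.0°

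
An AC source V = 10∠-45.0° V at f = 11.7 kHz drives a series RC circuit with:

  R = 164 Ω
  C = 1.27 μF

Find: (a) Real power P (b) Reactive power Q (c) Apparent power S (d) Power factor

Step 1 — Angular frequency: ω = 2π·f = 2π·1.17e+04 = 7.351e+04 rad/s.
Step 2 — Component impedances:
  R: Z = R = 164 Ω
  C: Z = 1/(jωC) = -j/(ω·C) = 0 - j10.71 Ω
Step 3 — Series combination: Z_total = R + C = 164 - j10.71 Ω = 164.3∠-3.7° Ω.
Step 4 — Source phasor: V = 10∠-45.0° V = 7.071 - j7.071 V.
Step 5 — Current: I = V / Z = 0.04574 - j0.04013 A = 0.06085∠-41.3° A.
Step 6 — Complex power: S = V·I* = 0.6072 - j0.03965 VA.
Step 7 — Real power: P = Re(S) = 0.6072 W.
Step 8 — Reactive power: Q = Im(S) = -0.03965 VAR.
Step 9 — Apparent power: |S| = 0.6085 VA.
Step 10 — Power factor: PF = P/|S| = 0.9979 (leading).

(a) P = 0.6072 W  (b) Q = -0.03965 VAR  (c) S = 0.6085 VA  (d) PF = 0.9979 (leading)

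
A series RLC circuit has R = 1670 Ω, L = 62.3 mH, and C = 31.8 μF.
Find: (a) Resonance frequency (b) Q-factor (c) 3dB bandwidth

Step 1 — Resonance condition Im(Z)=0 gives ω₀ = 1/√(LC).
Step 2 — ω₀ = 1/√(0.0623·3.18e-05) = 710.5 rad/s.
Step 3 — f₀ = ω₀/(2π) = 113.1 Hz.
Step 4 — Series Q: Q = ω₀L/R = 710.5·0.0623/1670 = 0.0265.
Step 5 — 3dB bandwidth: Δω = ω₀/Q = 2.681e+04 rad/s; BW = Δω/(2π) = 4266 Hz.

(a) f₀ = 113.1 Hz  (b) Q = 0.0265  (c) BW = 4266 Hz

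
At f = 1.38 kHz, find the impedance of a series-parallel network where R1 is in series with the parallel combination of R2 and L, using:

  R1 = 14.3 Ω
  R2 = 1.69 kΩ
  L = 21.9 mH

Step 1 — Angular frequency: ω = 2π·f = 2π·1380 = 8671 rad/s.
Step 2 — Component impedances:
  R1: Z = R = 14.3 Ω
  R2: Z = R = 1690 Ω
  L: Z = jωL = j·8671·0.0219 = 0 + j189.9 Ω
Step 3 — Parallel branch: R2 || L = 1/(1/R2 + 1/L) = 21.07 + j187.5 Ω.
Step 4 — Series with R1: Z_total = R1 + (R2 || L) = 35.37 + j187.5 Ω = 190.8∠79.3° Ω.

Z = 35.37 + j187.5 Ω = 190.8∠79.3° Ω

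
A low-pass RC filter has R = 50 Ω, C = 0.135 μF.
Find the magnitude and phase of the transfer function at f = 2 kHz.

Step 1 — Angular frequency: ω = 2π·2000 = 1.257e+04 rad/s.
Step 2 — Transfer function: H(jω) = 1/(1 + jωRC).
Step 3 — Denominator: 1 + jωRC = 1 + j·1.257e+04·50·1.35e-07 = 1 + j0.08482.
Step 4 — H = 0.9929 - j0.08422.
Step 5 — Magnitude: |H| = 0.9964 (-0.0 dB); phase: φ = -4.8°.

|H| = 0.9964 (-0.0 dB), φ = -4.8°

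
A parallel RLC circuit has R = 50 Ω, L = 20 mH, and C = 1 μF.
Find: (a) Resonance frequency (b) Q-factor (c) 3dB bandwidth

Step 1 — Resonance: ω₀ = 1/√(LC) = 1/√(0.02·1e-06) = 7071 rad/s.
Step 2 — f₀ = ω₀/(2π) = 1125 Hz.
Step 3 — Parallel Q: Q = R/(ω₀L) = 50/(7071·0.02) = 0.3536.
Step 4 — Bandwidth: Δω = ω₀/Q = 2e+04 rad/s; BW = Δω/(2π) = 3183 Hz.

(a) f₀ = 1125 Hz  (b) Q = 0.3536  (c) BW = 3183 Hz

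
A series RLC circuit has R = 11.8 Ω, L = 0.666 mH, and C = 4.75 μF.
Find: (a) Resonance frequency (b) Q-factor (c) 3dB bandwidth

Step 1 — Resonance condition Im(Z)=0 gives ω₀ = 1/√(LC).
Step 2 — ω₀ = 1/√(0.000666·4.75e-06) = 1.778e+04 rad/s.
Step 3 — f₀ = ω₀/(2π) = 2830 Hz.
Step 4 — Series Q: Q = ω₀L/R = 1.778e+04·0.000666/11.8 = 1.003.
Step 5 — 3dB bandwidth: Δω = ω₀/Q = 1.772e+04 rad/s; BW = Δω/(2π) = 2820 Hz.

(a) f₀ = 2830 Hz  (b) Q = 1.003  (c) BW = 2820 Hz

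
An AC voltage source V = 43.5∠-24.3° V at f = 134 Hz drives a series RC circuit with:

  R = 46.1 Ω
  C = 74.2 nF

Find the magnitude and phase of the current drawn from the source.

Step 1 — Angular frequency: ω = 2π·f = 2π·134 = 841.9 rad/s.
Step 2 — Component impedances:
  R: Z = R = 46.1 Ω
  C: Z = 1/(jωC) = -j/(ω·C) = 0 - j1.601e+04 Ω
Step 3 — Series combination: Z_total = R + C = 46.1 - j1.601e+04 Ω = 1.601e+04∠-89.8° Ω.
Step 4 — Source phasor: V = 43.5∠-24.3° V = 39.65 - j17.9 V.
Step 5 — Ohm's law: I = V / Z_total = (39.65 - j17.9) / (46.1 - j1.601e+04) = 0.001125 + j0.002474 A.
Step 6 — Convert to polar: |I| = 0.002718 A, ∠I = 65.5°.

I = 0.002718∠65.5° A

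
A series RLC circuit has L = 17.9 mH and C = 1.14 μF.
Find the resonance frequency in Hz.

Step 1 — Resonance condition Im(Z)=0 gives ω₀ = 1/√(LC).
Step 2 — ω₀ = 1/√(0.0179·1.14e-06) = 7000 rad/s.
Step 3 — f₀ = ω₀/(2π) = 1114 Hz.

f₀ = 1114 Hz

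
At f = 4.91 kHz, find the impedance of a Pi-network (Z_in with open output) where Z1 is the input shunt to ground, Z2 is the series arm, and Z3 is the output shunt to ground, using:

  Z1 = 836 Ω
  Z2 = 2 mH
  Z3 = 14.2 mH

Step 1 — Angular frequency: ω = 2π·f = 2π·4910 = 3.085e+04 rad/s.
Step 2 — Component impedances:
  Z1: Z = R = 836 Ω
  Z2: Z = jωL = j·3.085e+04·0.002 = 0 + j61.7 Ω
  Z3: Z = jωL = j·3.085e+04·0.0142 = 0 + j438.1 Ω
Step 3 — With open output, the series arm Z2 and the output shunt Z3 appear in series to ground: Z2 + Z3 = 0 + j499.8 Ω.
Step 4 — Parallel with input shunt Z1: Z_in = Z1 || (Z2 + Z3) = 220.1 + j368.2 Ω = 429∠59.1° Ω.

Z = 220.1 + j368.2 Ω = 429∠59.1° Ω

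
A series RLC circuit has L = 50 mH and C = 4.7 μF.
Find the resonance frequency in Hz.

Step 1 — Resonance condition Im(Z)=0 gives ω₀ = 1/√(LC).
Step 2 — ω₀ = 1/√(0.05·4.7e-06) = 2063 rad/s.
Step 3 — f₀ = ω₀/(2π) = 328.3 Hz.

f₀ = 328.3 Hz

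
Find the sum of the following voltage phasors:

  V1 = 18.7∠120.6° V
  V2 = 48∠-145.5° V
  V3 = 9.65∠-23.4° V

Step 1 — Convert each phasor to rectangular form:
  V1 = 18.7·(cos(120.6°) + j·sin(120.6°)) = -9.519 + j16.1 V
  V2 = 48·(cos(-145.5°) + j·sin(-145.5°)) = -39.56 - j27.19 V
  V3 = 9.65·(cos(-23.4°) + j·sin(-23.4°)) = 8.856 - j3.832 V
Step 2 — Sum components: V_total = -40.22 - j14.92 V.
Step 3 — Convert to polar: |V_total| = 42.9 V, ∠V_total = -159.6°.

V_total = 42.9∠-159.6° V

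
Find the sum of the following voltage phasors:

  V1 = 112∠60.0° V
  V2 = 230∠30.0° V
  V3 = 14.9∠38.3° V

Step 1 — Convert each phasor to rectangular form:
  V1 = 112·(cos(60.0°) + j·sin(60.0°)) = 56 + j96.99 V
  V2 = 230·(cos(30.0°) + j·sin(30.0°)) = 199.2 + j115 V
  V3 = 14.9·(cos(38.3°) + j·sin(38.3°)) = 11.69 + j9.235 V
Step 2 — Sum components: V_total = 266.9 + j221.2 V.
Step 3 — Convert to polar: |V_total| = 346.7 V, ∠V_total = 39.7°.

V_total = 346.7∠39.7° V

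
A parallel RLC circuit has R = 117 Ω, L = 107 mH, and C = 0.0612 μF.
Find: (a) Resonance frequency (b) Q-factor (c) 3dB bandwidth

Step 1 — Resonance: ω₀ = 1/√(LC) = 1/√(0.107·6.12e-08) = 1.236e+04 rad/s.
Step 2 — f₀ = ω₀/(2π) = 1967 Hz.
Step 3 — Parallel Q: Q = R/(ω₀L) = 117/(1.236e+04·0.107) = 0.08849.
Step 4 — Bandwidth: Δω = ω₀/Q = 1.397e+05 rad/s; BW = Δω/(2π) = 2.223e+04 Hz.

(a) f₀ = 1967 Hz  (b) Q = 0.08849  (c) BW = 2.223e+04 Hz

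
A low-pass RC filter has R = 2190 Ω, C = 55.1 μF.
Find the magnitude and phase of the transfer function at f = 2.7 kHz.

Step 1 — Angular frequency: ω = 2π·2700 = 1.696e+04 rad/s.
Step 2 — Transfer function: H(jω) = 1/(1 + jωRC).
Step 3 — Denominator: 1 + jωRC = 1 + j·1.696e+04·2190·5.51e-05 = 1 + j2047.
Step 4 — H = 2.386e-07 - j0.0004885.
Step 5 — Magnitude: |H| = 0.0004885 (-66.2 dB); phase: φ = -90.0°.

|H| = 0.0004885 (-66.2 dB), φ = -90.0°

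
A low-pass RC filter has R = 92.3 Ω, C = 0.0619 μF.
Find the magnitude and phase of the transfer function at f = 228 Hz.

Step 1 — Angular frequency: ω = 2π·228 = 1433 rad/s.
Step 2 — Transfer function: H(jω) = 1/(1 + jωRC).
Step 3 — Denominator: 1 + jωRC = 1 + j·1433·92.3·6.19e-08 = 1 + j0.008185.
Step 4 — H = 0.9999 - j0.008184.
Step 5 — Magnitude: |H| = 1 (-0.0 dB); phase: φ = -0.5°.

|H| = 1 (-0.0 dB), φ = -0.5°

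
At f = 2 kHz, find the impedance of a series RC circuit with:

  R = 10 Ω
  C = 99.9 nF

Step 1 — Angular frequency: ω = 2π·f = 2π·2000 = 1.257e+04 rad/s.
Step 2 — Component impedances:
  R: Z = R = 10 Ω
  C: Z = 1/(jωC) = -j/(ω·C) = 0 - j796.6 Ω
Step 3 — Series combination: Z_total = R + C = 10 - j796.6 Ω = 796.6∠-89.3° Ω.

Z = 10 - j796.6 Ω = 796.6∠-89.3° Ω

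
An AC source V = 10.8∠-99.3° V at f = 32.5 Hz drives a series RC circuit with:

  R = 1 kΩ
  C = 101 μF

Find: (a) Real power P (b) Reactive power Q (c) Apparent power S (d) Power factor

Step 1 — Angular frequency: ω = 2π·f = 2π·32.5 = 204.2 rad/s.
Step 2 — Component impedances:
  R: Z = R = 1000 Ω
  C: Z = 1/(jωC) = -j/(ω·C) = 0 - j48.49 Ω
Step 3 — Series combination: Z_total = R + C = 1000 - j48.49 Ω = 1001∠-2.8° Ω.
Step 4 — Source phasor: V = 10.8∠-99.3° V = -1.745 - j10.66 V.
Step 5 — Current: I = V / Z = -0.001226 - j0.01072 A = 0.01079∠-96.5° A.
Step 6 — Complex power: S = V·I* = 0.1164 - j0.005642 VA.
Step 7 — Real power: P = Re(S) = 0.1164 W.
Step 8 — Reactive power: Q = Im(S) = -0.005642 VAR.
Step 9 — Apparent power: |S| = 0.1165 VA.
Step 10 — Power factor: PF = P/|S| = 0.9988 (leading).

(a) P = 0.1164 W  (b) Q = -0.005642 VAR  (c) S = 0.1165 VA  (d) PF = 0.9988 (leading)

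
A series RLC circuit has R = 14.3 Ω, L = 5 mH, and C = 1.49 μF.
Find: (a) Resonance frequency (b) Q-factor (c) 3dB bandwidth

Step 1 — Resonance condition Im(Z)=0 gives ω₀ = 1/√(LC).
Step 2 — ω₀ = 1/√(0.005·1.49e-06) = 1.159e+04 rad/s.
Step 3 — f₀ = ω₀/(2π) = 1844 Hz.
Step 4 — Series Q: Q = ω₀L/R = 1.159e+04·0.005/14.3 = 4.051.
Step 5 — 3dB bandwidth: Δω = ω₀/Q = 2860 rad/s; BW = Δω/(2π) = 455.2 Hz.

(a) f₀ = 1844 Hz  (b) Q = 4.051  (c) BW = 455.2 Hz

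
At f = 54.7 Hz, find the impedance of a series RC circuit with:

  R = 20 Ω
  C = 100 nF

Step 1 — Angular frequency: ω = 2π·f = 2π·54.7 = 343.7 rad/s.
Step 2 — Component impedances:
  R: Z = R = 20 Ω
  C: Z = 1/(jωC) = -j/(ω·C) = 0 - j2.91e+04 Ω
Step 3 — Series combination: Z_total = R + C = 20 - j2.91e+04 Ω = 2.91e+04∠-90.0° Ω.

Z = 20 - j2.91e+04 Ω = 2.91e+04∠-90.0° Ω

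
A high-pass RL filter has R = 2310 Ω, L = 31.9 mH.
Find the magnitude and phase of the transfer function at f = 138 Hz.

Step 1 — Angular frequency: ω = 2π·138 = 867.1 rad/s.
Step 2 — Transfer function: H(jω) = jωL/(R + jωL).
Step 3 — Numerator jωL = j·27.66; denominator R + jωL = 2310 + j27.66.
Step 4 — H = 0.0001434 + j0.01197.
Step 5 — Magnitude: |H| = 0.01197 (-38.4 dB); phase: φ = 89.3°.

|H| = 0.01197 (-38.4 dB), φ = 89.3°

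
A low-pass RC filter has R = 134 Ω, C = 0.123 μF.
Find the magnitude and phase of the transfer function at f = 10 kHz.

Step 1 — Angular frequency: ω = 2π·1e+04 = 6.283e+04 rad/s.
Step 2 — Transfer function: H(jω) = 1/(1 + jωRC).
Step 3 — Denominator: 1 + jωRC = 1 + j·6.283e+04·134·1.23e-07 = 1 + j1.036.
Step 4 — H = 0.4825 - j0.4997.
Step 5 — Magnitude: |H| = 0.6946 (-3.2 dB); phase: φ = -46.0°.

|H| = 0.6946 (-3.2 dB), φ = -46.0°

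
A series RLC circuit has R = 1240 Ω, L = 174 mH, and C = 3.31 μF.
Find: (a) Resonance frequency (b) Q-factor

Step 1 — Resonance condition Im(Z)=0 gives ω₀ = 1/√(LC).
Step 2 — ω₀ = 1/√(0.174·3.31e-06) = 1318 rad/s.
Step 3 — f₀ = ω₀/(2π) = 209.7 Hz.
Step 4 — Series Q: Q = ω₀L/R = 1318·0.174/1240 = 0.1849.

(a) f₀ = 209.7 Hz  (b) Q = 0.1849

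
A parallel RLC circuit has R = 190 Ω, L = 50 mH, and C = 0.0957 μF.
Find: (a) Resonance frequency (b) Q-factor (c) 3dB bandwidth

Step 1 — Resonance: ω₀ = 1/√(LC) = 1/√(0.05·9.57e-08) = 1.446e+04 rad/s.
Step 2 — f₀ = ω₀/(2π) = 2301 Hz.
Step 3 — Parallel Q: Q = R/(ω₀L) = 190/(1.446e+04·0.05) = 0.2629.
Step 4 — Bandwidth: Δω = ω₀/Q = 5.5e+04 rad/s; BW = Δω/(2π) = 8753 Hz.

(a) f₀ = 2301 Hz  (b) Q = 0.2629  (c) BW = 8753 Hz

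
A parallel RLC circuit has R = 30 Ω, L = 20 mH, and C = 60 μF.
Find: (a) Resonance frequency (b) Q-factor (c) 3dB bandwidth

Step 1 — Resonance: ω₀ = 1/√(LC) = 1/√(0.02·6e-05) = 912.9 rad/s.
Step 2 — f₀ = ω₀/(2π) = 145.3 Hz.
Step 3 — Parallel Q: Q = R/(ω₀L) = 30/(912.9·0.02) = 1.643.
Step 4 — Bandwidth: Δω = ω₀/Q = 555.6 rad/s; BW = Δω/(2π) = 88.42 Hz.

(a) f₀ = 145.3 Hz  (b) Q = 1.643  (c) BW = 88.42 Hz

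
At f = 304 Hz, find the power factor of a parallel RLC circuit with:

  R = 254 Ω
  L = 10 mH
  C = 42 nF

Step 1 — Angular frequency: ω = 2π·f = 2π·304 = 1910 rad/s.
Step 2 — Component impedances:
  R: Z = R = 254 Ω
  L: Z = jωL = j·1910·0.01 = 0 + j19.1 Ω
  C: Z = 1/(jωC) = -j/(ω·C) = 0 - j1.247e+04 Ω
Step 3 — Parallel combination: 1/Z_total = 1/R + 1/L + 1/C; Z_total = 1.433 + j19.02 Ω = 19.08∠85.7° Ω.
Step 4 — Power factor: PF = cos(φ) = Re(Z)/|Z| = 1.433/19.08 = 0.0751.
Step 5 — Type: Im(Z) = 19.02 ⇒ lagging (phase φ = 85.7°).

PF = 0.0751 (lagging, φ = 85.7°)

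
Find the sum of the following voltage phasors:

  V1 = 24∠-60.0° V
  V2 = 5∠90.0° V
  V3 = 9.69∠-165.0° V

Step 1 — Convert each phasor to rectangular form:
  V1 = 24·(cos(-60.0°) + j·sin(-60.0°)) = 12 - j20.78 V
  V2 = 5·(cos(90.0°) + j·sin(90.0°)) = 0 + j5 V
  V3 = 9.69·(cos(-165.0°) + j·sin(-165.0°)) = -9.36 - j2.508 V
Step 2 — Sum components: V_total = 2.64 - j18.29 V.
Step 3 — Convert to polar: |V_total| = 18.48 V, ∠V_total = -81.8°.

V_total = 18.48∠-81.8° V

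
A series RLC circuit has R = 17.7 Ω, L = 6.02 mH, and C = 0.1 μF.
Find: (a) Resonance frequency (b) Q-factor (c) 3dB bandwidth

Step 1 — Resonance condition Im(Z)=0 gives ω₀ = 1/√(LC).
Step 2 — ω₀ = 1/√(0.00602·1e-07) = 4.076e+04 rad/s.
Step 3 — f₀ = ω₀/(2π) = 6487 Hz.
Step 4 — Series Q: Q = ω₀L/R = 4.076e+04·0.00602/17.7 = 13.86.
Step 5 — 3dB bandwidth: Δω = ω₀/Q = 2940 rad/s; BW = Δω/(2π) = 467.9 Hz.

(a) f₀ = 6487 Hz  (b) Q = 13.86  (c) BW = 467.9 Hz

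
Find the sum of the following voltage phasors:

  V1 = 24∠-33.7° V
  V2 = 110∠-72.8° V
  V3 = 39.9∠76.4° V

Step 1 — Convert each phasor to rectangular form:
  V1 = 24·(cos(-33.7°) + j·sin(-33.7°)) = 19.97 - j13.32 V
  V2 = 110·(cos(-72.8°) + j·sin(-72.8°)) = 32.53 - j105.1 V
  V3 = 39.9·(cos(76.4°) + j·sin(76.4°)) = 9.382 + j38.78 V
Step 2 — Sum components: V_total = 61.88 - j79.62 V.
Step 3 — Convert to polar: |V_total| = 100.8 V, ∠V_total = -52.1°.

V_total = 100.8∠-52.1° V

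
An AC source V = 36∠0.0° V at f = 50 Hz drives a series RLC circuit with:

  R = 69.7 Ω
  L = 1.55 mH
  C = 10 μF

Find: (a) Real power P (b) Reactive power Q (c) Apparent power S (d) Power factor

Step 1 — Angular frequency: ω = 2π·f = 2π·50 = 314.2 rad/s.
Step 2 — Component impedances:
  R: Z = R = 69.7 Ω
  L: Z = jωL = j·314.2·0.00155 = 0 + j0.4869 Ω
  C: Z = 1/(jωC) = -j/(ω·C) = 0 - j318.3 Ω
Step 3 — Series combination: Z_total = R + L + C = 69.7 - j317.8 Ω = 325.4∠-77.6° Ω.
Step 4 — Source phasor: V = 36∠0.0° V = 36 V.
Step 5 — Current: I = V / Z = 0.0237 + j0.1081 A = 0.1106∠77.6° A.
Step 6 — Complex power: S = V·I* = 0.8532 - j3.891 VA.
Step 7 — Real power: P = Re(S) = 0.8532 W.
Step 8 — Reactive power: Q = Im(S) = -3.891 VAR.
Step 9 — Apparent power: |S| = 3.983 VA.
Step 10 — Power factor: PF = P/|S| = 0.2142 (leading).

(a) P = 0.8532 W  (b) Q = -3.891 VAR  (c) S = 3.983 VA  (d) PF = 0.2142 (leading)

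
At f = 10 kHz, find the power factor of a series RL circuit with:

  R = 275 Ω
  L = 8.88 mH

Step 1 — Angular frequency: ω = 2π·f = 2π·1e+04 = 6.283e+04 rad/s.
Step 2 — Component impedances:
  R: Z = R = 275 Ω
  L: Z = jωL = j·6.283e+04·0.00888 = 0 + j557.9 Ω
Step 3 — Series combination: Z_total = R + L = 275 + j557.9 Ω = 622∠63.8° Ω.
Step 4 — Power factor: PF = cos(φ) = Re(Z)/|Z| = 275/622 = 0.4421.
Step 5 — Type: Im(Z) = 557.9 ⇒ lagging (phase φ = 63.8°).

PF = 0.4421 (lagging, φ = 63.8°)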